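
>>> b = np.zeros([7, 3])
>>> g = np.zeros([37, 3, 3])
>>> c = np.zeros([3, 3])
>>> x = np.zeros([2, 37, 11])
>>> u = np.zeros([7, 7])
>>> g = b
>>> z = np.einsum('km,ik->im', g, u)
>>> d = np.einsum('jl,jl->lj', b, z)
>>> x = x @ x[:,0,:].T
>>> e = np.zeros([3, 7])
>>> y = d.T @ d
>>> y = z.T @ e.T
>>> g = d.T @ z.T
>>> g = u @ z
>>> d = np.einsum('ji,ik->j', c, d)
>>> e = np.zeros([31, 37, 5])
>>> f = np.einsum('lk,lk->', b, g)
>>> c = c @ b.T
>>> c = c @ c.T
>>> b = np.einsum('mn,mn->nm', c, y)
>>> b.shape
(3, 3)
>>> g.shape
(7, 3)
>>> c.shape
(3, 3)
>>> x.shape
(2, 37, 2)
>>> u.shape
(7, 7)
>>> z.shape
(7, 3)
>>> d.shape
(3,)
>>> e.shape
(31, 37, 5)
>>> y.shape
(3, 3)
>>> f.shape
()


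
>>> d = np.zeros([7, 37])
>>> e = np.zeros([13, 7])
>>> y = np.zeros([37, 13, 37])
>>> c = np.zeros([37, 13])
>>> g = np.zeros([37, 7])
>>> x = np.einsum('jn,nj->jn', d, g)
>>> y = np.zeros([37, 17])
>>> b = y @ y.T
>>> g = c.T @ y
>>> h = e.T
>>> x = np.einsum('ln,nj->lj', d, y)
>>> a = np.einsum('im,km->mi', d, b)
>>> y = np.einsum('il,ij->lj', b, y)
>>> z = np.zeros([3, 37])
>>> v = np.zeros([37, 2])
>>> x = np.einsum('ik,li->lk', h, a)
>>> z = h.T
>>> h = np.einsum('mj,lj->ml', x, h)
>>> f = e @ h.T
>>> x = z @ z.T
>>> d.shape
(7, 37)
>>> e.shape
(13, 7)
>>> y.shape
(37, 17)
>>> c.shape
(37, 13)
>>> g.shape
(13, 17)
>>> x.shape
(13, 13)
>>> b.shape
(37, 37)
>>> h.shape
(37, 7)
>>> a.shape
(37, 7)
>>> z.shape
(13, 7)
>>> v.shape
(37, 2)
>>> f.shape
(13, 37)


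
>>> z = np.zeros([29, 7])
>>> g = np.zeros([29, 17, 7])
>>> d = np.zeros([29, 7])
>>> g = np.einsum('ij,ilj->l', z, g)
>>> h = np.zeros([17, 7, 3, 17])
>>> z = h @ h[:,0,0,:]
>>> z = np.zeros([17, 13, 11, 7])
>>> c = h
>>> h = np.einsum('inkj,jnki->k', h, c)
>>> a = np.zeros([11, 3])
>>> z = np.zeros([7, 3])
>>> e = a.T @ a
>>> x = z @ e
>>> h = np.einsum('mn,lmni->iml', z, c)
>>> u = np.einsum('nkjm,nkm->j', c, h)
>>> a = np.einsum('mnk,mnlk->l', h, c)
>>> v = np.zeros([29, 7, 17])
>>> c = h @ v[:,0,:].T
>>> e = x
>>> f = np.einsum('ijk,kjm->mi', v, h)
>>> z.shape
(7, 3)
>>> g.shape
(17,)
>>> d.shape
(29, 7)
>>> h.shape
(17, 7, 17)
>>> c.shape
(17, 7, 29)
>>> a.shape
(3,)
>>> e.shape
(7, 3)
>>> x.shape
(7, 3)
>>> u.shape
(3,)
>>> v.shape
(29, 7, 17)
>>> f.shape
(17, 29)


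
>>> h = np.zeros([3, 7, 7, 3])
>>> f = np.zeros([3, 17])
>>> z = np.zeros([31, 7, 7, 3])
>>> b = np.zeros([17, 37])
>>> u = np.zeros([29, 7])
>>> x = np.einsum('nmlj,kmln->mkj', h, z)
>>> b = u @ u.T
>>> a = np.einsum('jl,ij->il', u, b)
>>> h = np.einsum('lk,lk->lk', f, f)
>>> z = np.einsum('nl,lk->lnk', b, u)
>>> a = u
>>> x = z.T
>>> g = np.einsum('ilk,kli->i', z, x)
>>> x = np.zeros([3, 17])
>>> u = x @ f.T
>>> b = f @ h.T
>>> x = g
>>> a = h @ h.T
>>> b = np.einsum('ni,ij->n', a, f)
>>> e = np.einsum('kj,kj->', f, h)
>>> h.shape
(3, 17)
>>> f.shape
(3, 17)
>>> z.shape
(29, 29, 7)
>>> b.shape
(3,)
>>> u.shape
(3, 3)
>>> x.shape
(29,)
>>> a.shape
(3, 3)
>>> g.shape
(29,)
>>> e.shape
()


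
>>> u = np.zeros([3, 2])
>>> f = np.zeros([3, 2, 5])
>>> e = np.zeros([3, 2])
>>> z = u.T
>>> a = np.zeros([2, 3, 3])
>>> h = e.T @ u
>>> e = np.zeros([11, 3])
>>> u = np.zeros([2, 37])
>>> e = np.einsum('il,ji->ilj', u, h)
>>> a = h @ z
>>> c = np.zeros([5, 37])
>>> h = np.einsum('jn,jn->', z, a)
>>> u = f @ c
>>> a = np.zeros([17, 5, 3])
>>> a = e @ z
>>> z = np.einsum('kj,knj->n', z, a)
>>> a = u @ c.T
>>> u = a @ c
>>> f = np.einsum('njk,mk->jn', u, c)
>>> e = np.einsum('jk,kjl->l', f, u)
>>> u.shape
(3, 2, 37)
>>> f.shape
(2, 3)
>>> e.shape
(37,)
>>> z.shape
(37,)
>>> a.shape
(3, 2, 5)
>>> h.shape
()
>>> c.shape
(5, 37)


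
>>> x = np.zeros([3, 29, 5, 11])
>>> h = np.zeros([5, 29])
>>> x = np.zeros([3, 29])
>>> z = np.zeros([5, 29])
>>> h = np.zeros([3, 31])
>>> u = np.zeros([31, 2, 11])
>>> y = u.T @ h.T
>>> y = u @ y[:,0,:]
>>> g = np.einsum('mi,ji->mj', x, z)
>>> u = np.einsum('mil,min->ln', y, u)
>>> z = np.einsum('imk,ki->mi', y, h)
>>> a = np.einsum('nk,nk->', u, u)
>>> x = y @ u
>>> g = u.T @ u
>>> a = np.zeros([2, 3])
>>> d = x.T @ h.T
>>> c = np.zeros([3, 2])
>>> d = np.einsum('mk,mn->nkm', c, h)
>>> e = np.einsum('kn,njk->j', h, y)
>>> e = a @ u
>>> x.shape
(31, 2, 11)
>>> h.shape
(3, 31)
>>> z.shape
(2, 31)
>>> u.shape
(3, 11)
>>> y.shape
(31, 2, 3)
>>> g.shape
(11, 11)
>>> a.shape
(2, 3)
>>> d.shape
(31, 2, 3)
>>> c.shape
(3, 2)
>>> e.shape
(2, 11)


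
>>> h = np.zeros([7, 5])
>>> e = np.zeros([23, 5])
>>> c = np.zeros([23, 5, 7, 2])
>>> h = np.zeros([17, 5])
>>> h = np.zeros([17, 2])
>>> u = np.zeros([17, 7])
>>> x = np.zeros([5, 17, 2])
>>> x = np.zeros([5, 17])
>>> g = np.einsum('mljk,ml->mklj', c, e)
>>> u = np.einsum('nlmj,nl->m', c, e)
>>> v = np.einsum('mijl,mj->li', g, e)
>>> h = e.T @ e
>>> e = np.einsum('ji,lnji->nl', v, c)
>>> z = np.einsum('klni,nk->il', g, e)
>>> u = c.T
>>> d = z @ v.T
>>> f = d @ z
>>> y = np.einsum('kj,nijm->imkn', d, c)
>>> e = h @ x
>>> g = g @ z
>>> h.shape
(5, 5)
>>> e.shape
(5, 17)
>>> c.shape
(23, 5, 7, 2)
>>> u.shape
(2, 7, 5, 23)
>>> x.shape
(5, 17)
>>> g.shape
(23, 2, 5, 2)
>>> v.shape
(7, 2)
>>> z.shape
(7, 2)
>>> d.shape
(7, 7)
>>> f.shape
(7, 2)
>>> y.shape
(5, 2, 7, 23)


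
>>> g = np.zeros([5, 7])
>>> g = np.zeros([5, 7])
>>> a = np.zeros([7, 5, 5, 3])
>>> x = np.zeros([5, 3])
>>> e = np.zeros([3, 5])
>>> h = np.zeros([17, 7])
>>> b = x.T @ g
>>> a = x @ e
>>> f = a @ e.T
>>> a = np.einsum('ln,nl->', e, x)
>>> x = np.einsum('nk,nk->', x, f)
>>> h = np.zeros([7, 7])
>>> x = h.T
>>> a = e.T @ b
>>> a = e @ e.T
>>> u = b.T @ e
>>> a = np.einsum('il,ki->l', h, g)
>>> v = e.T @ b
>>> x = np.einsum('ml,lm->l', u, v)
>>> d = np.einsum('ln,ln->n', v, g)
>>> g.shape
(5, 7)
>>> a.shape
(7,)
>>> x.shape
(5,)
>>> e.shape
(3, 5)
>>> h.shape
(7, 7)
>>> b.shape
(3, 7)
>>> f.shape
(5, 3)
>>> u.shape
(7, 5)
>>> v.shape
(5, 7)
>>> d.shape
(7,)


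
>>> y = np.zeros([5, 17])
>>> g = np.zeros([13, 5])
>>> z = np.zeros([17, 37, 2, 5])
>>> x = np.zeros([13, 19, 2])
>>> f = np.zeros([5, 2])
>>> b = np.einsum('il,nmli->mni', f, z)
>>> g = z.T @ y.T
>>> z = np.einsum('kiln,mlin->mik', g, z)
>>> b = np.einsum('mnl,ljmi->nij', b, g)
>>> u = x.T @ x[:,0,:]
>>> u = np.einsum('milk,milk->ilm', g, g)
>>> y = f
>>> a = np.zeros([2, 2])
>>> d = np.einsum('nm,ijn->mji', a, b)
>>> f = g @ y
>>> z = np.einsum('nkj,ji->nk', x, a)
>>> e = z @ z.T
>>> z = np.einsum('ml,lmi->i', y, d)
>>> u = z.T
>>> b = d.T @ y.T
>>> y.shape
(5, 2)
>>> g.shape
(5, 2, 37, 5)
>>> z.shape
(17,)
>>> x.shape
(13, 19, 2)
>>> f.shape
(5, 2, 37, 2)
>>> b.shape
(17, 5, 5)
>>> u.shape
(17,)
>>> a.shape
(2, 2)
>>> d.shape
(2, 5, 17)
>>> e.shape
(13, 13)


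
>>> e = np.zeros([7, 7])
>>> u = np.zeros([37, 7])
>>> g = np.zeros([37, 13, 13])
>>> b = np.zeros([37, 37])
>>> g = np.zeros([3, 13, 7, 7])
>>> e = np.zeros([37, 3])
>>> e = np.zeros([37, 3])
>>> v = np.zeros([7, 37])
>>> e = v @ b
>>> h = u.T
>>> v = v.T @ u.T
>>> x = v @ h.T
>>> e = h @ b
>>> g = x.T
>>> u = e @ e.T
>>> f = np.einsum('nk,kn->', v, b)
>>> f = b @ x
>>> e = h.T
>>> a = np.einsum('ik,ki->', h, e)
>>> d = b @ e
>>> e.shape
(37, 7)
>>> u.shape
(7, 7)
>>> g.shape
(7, 37)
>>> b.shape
(37, 37)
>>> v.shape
(37, 37)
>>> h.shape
(7, 37)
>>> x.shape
(37, 7)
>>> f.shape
(37, 7)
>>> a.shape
()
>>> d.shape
(37, 7)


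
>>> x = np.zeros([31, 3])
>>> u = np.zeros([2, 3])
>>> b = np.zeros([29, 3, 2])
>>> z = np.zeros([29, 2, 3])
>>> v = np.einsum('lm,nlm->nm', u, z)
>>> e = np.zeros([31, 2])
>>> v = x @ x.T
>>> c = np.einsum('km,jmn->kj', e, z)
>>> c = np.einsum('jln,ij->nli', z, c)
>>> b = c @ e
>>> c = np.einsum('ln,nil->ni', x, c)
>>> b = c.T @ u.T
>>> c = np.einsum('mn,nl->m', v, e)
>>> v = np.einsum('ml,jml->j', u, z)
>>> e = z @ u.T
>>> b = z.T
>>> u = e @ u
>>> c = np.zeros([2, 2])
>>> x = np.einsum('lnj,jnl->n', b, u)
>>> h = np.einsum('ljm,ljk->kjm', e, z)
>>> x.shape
(2,)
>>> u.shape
(29, 2, 3)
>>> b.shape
(3, 2, 29)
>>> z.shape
(29, 2, 3)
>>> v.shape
(29,)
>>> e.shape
(29, 2, 2)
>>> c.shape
(2, 2)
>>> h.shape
(3, 2, 2)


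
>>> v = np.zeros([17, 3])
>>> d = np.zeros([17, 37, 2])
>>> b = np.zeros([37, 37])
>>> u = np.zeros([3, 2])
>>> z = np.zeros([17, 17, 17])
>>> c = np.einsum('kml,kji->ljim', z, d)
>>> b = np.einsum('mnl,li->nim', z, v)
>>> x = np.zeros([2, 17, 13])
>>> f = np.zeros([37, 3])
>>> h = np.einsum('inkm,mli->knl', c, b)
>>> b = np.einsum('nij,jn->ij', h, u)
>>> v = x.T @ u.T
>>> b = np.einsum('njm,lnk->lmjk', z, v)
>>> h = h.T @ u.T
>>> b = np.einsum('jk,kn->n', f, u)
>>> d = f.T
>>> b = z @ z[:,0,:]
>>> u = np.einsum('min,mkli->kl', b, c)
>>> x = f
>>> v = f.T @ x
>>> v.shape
(3, 3)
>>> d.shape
(3, 37)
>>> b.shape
(17, 17, 17)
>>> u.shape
(37, 2)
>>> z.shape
(17, 17, 17)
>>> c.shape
(17, 37, 2, 17)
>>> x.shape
(37, 3)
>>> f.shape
(37, 3)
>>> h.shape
(3, 37, 3)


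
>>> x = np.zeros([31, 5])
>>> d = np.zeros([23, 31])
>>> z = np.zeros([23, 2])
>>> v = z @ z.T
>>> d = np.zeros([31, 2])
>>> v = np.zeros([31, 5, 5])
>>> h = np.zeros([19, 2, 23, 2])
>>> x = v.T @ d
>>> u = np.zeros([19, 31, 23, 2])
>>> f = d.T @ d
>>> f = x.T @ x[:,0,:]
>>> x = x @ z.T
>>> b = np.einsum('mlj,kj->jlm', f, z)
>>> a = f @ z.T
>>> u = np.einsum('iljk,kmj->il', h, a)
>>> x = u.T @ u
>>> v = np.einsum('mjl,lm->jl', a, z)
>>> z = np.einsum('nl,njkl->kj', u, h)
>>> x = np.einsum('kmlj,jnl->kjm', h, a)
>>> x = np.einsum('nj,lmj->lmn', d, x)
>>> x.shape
(19, 2, 31)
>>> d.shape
(31, 2)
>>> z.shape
(23, 2)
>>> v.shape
(5, 23)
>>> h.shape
(19, 2, 23, 2)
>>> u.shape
(19, 2)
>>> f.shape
(2, 5, 2)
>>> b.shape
(2, 5, 2)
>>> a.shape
(2, 5, 23)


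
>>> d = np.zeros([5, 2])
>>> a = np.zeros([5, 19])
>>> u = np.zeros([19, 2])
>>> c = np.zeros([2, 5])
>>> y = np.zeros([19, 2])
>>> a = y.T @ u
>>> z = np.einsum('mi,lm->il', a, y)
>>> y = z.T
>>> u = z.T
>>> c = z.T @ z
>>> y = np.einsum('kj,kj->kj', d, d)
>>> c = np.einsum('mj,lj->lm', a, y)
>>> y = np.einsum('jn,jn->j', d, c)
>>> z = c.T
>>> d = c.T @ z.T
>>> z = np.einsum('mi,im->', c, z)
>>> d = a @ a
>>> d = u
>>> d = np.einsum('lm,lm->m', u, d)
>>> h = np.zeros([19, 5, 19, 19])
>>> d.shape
(2,)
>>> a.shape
(2, 2)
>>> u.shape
(19, 2)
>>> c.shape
(5, 2)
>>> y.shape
(5,)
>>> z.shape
()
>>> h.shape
(19, 5, 19, 19)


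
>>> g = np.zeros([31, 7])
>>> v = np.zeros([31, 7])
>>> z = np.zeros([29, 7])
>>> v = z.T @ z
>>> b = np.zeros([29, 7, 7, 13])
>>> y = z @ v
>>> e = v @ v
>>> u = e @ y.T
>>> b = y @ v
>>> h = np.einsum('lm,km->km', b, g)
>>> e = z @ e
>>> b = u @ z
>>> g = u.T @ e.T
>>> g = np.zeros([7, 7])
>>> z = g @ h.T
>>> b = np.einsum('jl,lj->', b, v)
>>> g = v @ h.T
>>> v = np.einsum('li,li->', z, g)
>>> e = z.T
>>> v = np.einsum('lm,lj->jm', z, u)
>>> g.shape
(7, 31)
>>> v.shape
(29, 31)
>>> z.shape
(7, 31)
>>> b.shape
()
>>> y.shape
(29, 7)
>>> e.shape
(31, 7)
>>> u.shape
(7, 29)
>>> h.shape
(31, 7)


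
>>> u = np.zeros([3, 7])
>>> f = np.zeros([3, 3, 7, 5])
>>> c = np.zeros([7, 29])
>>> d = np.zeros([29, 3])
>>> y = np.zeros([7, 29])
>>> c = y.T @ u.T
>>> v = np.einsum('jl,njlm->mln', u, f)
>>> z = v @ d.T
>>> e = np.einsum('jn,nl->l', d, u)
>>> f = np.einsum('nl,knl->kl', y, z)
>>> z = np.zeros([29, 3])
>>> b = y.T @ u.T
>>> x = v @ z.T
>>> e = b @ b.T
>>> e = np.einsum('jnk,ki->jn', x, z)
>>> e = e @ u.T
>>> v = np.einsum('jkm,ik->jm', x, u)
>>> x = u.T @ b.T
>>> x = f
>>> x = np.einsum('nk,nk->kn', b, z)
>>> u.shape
(3, 7)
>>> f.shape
(5, 29)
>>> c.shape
(29, 3)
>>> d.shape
(29, 3)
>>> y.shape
(7, 29)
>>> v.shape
(5, 29)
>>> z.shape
(29, 3)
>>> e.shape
(5, 3)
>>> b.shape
(29, 3)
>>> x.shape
(3, 29)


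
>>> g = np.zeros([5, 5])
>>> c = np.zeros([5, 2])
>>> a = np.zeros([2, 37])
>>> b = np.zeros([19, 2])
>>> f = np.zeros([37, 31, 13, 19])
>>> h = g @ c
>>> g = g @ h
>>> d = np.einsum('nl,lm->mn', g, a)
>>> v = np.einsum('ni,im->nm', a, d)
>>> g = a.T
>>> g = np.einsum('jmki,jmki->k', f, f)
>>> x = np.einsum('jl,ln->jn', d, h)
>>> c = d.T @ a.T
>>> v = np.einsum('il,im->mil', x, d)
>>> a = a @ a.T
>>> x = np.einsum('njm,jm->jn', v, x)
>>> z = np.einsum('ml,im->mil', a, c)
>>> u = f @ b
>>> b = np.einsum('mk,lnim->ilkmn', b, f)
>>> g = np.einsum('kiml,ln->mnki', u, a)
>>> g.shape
(13, 2, 37, 31)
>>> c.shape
(5, 2)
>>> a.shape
(2, 2)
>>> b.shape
(13, 37, 2, 19, 31)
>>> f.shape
(37, 31, 13, 19)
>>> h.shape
(5, 2)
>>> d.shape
(37, 5)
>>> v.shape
(5, 37, 2)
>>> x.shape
(37, 5)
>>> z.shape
(2, 5, 2)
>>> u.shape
(37, 31, 13, 2)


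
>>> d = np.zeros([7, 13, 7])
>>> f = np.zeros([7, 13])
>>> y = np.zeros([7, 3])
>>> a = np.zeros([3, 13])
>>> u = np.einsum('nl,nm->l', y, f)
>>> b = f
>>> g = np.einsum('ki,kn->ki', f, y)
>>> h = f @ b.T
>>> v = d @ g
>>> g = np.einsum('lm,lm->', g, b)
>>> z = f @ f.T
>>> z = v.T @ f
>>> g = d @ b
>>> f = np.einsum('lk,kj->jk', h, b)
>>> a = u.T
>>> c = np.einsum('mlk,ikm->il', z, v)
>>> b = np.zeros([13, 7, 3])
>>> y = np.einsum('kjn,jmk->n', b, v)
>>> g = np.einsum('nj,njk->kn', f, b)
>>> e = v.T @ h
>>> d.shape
(7, 13, 7)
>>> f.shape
(13, 7)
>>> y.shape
(3,)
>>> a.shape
(3,)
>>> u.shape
(3,)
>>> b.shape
(13, 7, 3)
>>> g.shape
(3, 13)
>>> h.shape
(7, 7)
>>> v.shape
(7, 13, 13)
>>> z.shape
(13, 13, 13)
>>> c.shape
(7, 13)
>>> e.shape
(13, 13, 7)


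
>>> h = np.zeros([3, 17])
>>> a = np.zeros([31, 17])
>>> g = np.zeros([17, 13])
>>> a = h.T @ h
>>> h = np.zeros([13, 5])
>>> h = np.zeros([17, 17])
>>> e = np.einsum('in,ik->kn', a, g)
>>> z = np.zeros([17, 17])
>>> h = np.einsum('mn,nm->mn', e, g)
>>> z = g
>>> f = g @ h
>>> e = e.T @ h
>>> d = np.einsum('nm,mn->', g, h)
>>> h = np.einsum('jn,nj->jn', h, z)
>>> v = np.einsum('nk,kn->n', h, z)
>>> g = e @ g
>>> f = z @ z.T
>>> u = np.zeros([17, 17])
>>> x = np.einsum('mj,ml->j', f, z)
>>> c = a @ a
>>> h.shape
(13, 17)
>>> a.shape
(17, 17)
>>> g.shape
(17, 13)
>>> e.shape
(17, 17)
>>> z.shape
(17, 13)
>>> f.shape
(17, 17)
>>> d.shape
()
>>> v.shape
(13,)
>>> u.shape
(17, 17)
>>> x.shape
(17,)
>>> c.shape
(17, 17)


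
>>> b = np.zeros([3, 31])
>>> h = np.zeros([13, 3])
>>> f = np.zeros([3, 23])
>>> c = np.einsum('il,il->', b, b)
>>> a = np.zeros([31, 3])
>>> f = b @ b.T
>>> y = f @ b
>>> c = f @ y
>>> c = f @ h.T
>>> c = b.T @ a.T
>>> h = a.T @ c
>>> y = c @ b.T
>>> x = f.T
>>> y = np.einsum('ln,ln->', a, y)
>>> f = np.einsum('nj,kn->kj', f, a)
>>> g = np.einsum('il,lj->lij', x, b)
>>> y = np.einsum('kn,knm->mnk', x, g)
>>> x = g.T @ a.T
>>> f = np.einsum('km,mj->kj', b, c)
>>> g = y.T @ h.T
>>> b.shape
(3, 31)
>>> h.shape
(3, 31)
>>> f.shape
(3, 31)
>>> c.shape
(31, 31)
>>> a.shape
(31, 3)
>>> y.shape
(31, 3, 3)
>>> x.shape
(31, 3, 31)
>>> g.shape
(3, 3, 3)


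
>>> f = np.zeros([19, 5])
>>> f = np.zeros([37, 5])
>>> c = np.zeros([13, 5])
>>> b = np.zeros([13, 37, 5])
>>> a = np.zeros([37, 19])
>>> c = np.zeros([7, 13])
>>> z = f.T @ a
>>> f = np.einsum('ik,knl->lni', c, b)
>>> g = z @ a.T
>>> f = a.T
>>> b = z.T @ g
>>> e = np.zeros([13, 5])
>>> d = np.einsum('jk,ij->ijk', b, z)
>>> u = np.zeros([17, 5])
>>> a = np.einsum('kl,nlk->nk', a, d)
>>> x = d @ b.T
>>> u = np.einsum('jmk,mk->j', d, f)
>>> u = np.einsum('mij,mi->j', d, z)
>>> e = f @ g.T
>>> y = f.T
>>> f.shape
(19, 37)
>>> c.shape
(7, 13)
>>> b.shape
(19, 37)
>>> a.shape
(5, 37)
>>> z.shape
(5, 19)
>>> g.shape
(5, 37)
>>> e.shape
(19, 5)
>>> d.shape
(5, 19, 37)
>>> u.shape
(37,)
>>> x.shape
(5, 19, 19)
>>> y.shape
(37, 19)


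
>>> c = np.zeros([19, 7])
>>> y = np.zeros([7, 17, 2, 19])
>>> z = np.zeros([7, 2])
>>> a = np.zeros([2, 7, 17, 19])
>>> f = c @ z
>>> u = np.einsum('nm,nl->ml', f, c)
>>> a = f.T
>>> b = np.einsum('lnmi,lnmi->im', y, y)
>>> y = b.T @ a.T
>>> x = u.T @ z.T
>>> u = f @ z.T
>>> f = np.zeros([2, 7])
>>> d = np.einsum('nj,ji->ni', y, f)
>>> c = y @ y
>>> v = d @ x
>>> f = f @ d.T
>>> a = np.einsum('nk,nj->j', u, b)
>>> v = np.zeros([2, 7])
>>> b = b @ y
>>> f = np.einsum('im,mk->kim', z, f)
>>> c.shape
(2, 2)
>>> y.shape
(2, 2)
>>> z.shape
(7, 2)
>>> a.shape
(2,)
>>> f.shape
(2, 7, 2)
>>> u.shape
(19, 7)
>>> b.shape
(19, 2)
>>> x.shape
(7, 7)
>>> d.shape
(2, 7)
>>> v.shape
(2, 7)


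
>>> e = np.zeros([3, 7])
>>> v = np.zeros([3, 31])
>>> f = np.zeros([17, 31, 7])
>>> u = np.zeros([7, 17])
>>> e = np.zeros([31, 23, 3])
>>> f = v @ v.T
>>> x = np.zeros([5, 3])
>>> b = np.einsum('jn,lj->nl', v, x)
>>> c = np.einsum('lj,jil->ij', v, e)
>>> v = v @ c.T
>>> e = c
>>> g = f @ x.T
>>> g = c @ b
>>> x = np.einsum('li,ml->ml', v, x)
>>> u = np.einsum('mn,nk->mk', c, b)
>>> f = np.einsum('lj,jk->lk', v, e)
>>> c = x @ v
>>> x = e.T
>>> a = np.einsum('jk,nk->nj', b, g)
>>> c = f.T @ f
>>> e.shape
(23, 31)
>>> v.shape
(3, 23)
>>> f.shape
(3, 31)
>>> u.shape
(23, 5)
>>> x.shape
(31, 23)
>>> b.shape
(31, 5)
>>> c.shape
(31, 31)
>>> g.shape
(23, 5)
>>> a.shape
(23, 31)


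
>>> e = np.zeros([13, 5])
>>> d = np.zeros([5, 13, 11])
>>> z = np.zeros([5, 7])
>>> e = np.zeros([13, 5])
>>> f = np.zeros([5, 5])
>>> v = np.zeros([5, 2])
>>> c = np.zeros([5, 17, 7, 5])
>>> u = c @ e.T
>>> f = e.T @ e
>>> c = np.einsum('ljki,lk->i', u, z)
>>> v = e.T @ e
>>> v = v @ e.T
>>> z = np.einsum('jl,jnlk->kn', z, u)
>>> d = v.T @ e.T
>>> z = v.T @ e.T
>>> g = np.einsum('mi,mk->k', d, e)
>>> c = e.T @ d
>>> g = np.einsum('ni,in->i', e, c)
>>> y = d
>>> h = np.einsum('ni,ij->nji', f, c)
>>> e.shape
(13, 5)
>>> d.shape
(13, 13)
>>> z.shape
(13, 13)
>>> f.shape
(5, 5)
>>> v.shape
(5, 13)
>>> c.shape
(5, 13)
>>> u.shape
(5, 17, 7, 13)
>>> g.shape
(5,)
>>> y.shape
(13, 13)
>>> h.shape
(5, 13, 5)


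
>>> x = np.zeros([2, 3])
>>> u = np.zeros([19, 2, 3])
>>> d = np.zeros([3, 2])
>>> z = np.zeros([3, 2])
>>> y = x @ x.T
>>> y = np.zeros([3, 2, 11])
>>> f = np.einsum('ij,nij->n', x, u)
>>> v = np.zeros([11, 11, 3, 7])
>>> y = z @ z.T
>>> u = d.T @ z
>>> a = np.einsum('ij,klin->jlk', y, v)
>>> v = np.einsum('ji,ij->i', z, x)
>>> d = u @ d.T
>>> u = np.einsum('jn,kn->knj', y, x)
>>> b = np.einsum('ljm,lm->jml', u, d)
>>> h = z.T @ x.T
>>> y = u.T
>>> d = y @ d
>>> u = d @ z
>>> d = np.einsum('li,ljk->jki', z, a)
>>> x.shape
(2, 3)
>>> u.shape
(3, 3, 2)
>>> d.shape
(11, 11, 2)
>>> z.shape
(3, 2)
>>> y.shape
(3, 3, 2)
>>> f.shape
(19,)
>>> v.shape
(2,)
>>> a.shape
(3, 11, 11)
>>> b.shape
(3, 3, 2)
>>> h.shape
(2, 2)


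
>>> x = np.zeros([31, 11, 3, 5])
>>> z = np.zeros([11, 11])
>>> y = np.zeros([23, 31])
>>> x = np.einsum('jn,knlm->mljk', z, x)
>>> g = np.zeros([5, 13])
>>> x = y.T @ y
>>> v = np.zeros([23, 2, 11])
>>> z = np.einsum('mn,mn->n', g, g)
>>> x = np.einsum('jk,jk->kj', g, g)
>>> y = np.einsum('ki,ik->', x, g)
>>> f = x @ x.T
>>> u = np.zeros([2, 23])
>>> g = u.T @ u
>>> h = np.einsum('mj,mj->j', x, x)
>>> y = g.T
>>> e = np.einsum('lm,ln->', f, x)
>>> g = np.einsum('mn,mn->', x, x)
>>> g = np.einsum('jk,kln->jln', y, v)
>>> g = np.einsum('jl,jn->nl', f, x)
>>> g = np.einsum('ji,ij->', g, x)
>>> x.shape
(13, 5)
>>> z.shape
(13,)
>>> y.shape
(23, 23)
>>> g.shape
()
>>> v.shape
(23, 2, 11)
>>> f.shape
(13, 13)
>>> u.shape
(2, 23)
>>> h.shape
(5,)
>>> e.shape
()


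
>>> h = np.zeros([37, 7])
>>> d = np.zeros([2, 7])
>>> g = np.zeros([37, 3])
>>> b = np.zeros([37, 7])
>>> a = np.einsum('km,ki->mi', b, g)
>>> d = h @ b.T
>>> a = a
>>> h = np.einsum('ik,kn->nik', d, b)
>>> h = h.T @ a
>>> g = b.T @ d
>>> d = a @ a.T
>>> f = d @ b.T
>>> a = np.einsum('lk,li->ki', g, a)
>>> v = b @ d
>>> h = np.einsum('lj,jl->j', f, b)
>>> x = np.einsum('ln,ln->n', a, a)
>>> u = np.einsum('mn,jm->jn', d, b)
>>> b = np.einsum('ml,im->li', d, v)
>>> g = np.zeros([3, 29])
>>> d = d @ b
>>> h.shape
(37,)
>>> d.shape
(7, 37)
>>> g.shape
(3, 29)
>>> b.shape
(7, 37)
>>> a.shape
(37, 3)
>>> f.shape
(7, 37)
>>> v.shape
(37, 7)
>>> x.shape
(3,)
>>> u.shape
(37, 7)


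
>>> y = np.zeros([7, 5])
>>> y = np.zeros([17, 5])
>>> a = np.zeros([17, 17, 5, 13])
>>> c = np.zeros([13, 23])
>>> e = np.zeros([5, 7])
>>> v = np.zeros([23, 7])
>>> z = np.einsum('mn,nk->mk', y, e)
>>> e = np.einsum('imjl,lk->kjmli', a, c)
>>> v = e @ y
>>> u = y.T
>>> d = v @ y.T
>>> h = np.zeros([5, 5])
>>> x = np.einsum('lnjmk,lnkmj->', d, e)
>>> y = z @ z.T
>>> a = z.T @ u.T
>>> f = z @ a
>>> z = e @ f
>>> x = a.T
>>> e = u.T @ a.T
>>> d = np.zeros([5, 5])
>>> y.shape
(17, 17)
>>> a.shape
(7, 5)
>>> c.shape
(13, 23)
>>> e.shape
(17, 7)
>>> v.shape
(23, 5, 17, 13, 5)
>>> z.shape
(23, 5, 17, 13, 5)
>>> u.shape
(5, 17)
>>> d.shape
(5, 5)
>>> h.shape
(5, 5)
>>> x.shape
(5, 7)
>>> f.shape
(17, 5)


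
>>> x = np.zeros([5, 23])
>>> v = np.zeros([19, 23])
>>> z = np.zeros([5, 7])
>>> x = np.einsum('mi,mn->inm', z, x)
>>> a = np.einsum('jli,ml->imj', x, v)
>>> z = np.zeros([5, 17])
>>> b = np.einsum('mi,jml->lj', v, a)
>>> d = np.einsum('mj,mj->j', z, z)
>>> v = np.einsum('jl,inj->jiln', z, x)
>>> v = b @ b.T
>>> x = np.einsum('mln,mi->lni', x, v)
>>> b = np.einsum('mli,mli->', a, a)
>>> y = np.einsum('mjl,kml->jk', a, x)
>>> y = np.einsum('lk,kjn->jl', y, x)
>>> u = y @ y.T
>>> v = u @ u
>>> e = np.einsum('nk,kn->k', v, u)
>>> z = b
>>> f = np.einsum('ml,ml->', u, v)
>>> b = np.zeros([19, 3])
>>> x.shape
(23, 5, 7)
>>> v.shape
(5, 5)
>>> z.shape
()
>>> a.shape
(5, 19, 7)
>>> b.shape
(19, 3)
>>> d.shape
(17,)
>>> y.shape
(5, 19)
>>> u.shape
(5, 5)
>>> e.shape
(5,)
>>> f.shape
()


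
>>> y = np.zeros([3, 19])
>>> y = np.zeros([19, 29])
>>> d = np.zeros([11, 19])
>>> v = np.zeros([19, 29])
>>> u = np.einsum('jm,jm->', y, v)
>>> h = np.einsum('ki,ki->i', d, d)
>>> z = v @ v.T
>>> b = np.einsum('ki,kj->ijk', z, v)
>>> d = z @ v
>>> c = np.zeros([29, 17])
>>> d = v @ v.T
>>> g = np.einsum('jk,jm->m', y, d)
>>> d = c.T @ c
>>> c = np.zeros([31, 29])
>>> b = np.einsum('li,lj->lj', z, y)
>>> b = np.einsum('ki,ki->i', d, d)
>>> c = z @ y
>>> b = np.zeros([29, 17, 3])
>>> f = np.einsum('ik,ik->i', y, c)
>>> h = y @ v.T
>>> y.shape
(19, 29)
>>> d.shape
(17, 17)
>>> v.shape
(19, 29)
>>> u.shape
()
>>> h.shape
(19, 19)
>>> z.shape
(19, 19)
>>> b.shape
(29, 17, 3)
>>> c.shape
(19, 29)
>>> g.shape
(19,)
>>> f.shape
(19,)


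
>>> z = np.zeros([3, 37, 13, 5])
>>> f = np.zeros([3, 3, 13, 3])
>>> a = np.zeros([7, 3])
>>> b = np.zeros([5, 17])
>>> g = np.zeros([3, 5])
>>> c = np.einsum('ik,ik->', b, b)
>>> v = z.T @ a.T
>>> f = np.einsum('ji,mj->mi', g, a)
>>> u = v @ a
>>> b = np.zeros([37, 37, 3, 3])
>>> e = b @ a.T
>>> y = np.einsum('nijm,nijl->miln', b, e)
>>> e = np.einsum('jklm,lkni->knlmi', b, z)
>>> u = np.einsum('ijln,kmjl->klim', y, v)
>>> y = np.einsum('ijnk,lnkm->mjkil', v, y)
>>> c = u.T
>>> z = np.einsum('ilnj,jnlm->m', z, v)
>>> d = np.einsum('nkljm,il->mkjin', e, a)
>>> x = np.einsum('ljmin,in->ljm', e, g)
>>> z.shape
(7,)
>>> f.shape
(7, 5)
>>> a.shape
(7, 3)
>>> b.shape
(37, 37, 3, 3)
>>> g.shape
(3, 5)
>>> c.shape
(13, 3, 7, 5)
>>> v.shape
(5, 13, 37, 7)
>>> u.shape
(5, 7, 3, 13)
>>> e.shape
(37, 13, 3, 3, 5)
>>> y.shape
(37, 13, 7, 5, 3)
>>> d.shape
(5, 13, 3, 7, 37)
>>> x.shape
(37, 13, 3)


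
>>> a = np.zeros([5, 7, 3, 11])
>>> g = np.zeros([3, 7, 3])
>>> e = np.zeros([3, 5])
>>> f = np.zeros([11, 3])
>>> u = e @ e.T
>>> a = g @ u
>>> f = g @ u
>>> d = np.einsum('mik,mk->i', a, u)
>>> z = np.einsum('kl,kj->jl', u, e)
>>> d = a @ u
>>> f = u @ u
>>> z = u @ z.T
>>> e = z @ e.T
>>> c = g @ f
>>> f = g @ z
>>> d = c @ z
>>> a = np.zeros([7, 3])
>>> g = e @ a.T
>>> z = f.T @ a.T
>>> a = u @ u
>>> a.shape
(3, 3)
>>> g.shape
(3, 7)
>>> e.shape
(3, 3)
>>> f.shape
(3, 7, 5)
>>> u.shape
(3, 3)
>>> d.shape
(3, 7, 5)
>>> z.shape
(5, 7, 7)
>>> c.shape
(3, 7, 3)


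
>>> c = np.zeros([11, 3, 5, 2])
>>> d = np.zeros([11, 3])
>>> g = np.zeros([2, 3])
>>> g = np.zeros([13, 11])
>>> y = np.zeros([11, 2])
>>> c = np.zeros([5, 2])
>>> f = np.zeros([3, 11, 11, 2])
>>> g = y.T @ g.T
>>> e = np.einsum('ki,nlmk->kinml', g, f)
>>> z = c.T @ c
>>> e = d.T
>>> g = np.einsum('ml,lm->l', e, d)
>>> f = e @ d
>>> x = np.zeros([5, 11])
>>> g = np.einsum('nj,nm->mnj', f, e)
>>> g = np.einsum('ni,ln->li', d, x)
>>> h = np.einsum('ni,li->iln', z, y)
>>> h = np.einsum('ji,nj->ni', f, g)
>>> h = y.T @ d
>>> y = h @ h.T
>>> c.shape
(5, 2)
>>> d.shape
(11, 3)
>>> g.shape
(5, 3)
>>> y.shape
(2, 2)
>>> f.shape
(3, 3)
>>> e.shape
(3, 11)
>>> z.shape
(2, 2)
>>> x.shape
(5, 11)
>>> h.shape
(2, 3)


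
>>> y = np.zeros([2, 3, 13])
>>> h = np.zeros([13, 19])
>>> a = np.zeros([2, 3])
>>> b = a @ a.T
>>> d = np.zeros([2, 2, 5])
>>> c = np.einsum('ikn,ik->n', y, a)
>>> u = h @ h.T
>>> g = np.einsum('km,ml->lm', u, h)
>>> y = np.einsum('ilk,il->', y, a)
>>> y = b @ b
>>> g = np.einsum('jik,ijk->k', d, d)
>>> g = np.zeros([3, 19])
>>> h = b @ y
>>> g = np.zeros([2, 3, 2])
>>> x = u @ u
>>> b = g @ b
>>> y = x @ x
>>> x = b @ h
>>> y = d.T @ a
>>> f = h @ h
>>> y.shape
(5, 2, 3)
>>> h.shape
(2, 2)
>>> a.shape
(2, 3)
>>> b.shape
(2, 3, 2)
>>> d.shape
(2, 2, 5)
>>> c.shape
(13,)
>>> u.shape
(13, 13)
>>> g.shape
(2, 3, 2)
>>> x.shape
(2, 3, 2)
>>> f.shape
(2, 2)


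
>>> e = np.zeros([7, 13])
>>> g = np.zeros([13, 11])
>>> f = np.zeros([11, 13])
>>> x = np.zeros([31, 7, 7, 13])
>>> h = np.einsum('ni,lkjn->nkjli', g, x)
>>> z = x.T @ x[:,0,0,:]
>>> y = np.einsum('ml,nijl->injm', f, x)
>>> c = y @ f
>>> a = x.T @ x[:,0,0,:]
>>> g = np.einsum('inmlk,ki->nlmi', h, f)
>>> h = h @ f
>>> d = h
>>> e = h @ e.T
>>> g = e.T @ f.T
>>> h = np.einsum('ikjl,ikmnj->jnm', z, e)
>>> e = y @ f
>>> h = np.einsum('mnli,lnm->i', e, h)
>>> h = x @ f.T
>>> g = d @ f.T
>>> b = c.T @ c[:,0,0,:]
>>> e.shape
(7, 31, 7, 13)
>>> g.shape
(13, 7, 7, 31, 11)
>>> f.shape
(11, 13)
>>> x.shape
(31, 7, 7, 13)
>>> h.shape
(31, 7, 7, 11)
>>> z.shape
(13, 7, 7, 13)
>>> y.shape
(7, 31, 7, 11)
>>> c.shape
(7, 31, 7, 13)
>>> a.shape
(13, 7, 7, 13)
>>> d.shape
(13, 7, 7, 31, 13)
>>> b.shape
(13, 7, 31, 13)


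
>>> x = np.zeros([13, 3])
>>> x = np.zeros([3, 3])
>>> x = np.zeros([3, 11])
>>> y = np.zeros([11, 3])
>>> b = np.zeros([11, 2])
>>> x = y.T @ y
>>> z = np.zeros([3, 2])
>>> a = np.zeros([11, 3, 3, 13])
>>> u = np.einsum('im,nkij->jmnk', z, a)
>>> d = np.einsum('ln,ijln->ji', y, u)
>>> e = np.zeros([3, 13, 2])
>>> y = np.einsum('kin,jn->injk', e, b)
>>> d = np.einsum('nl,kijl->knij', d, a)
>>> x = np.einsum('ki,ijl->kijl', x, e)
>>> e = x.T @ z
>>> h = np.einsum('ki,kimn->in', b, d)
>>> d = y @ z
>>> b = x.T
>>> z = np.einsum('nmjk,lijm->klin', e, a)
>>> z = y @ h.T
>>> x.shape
(3, 3, 13, 2)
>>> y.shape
(13, 2, 11, 3)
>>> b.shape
(2, 13, 3, 3)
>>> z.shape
(13, 2, 11, 2)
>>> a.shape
(11, 3, 3, 13)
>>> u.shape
(13, 2, 11, 3)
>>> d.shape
(13, 2, 11, 2)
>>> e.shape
(2, 13, 3, 2)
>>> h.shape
(2, 3)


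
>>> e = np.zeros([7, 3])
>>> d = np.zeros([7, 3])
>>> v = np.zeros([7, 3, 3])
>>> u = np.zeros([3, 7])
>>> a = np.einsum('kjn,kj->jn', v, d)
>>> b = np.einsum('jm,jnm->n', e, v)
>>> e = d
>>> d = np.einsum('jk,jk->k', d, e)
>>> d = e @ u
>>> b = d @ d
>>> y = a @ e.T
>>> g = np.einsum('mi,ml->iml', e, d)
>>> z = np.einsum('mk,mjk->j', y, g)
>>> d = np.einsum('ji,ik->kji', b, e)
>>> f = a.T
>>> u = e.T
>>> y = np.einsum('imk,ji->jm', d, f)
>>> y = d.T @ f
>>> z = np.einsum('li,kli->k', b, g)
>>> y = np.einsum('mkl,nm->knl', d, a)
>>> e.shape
(7, 3)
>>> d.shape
(3, 7, 7)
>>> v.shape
(7, 3, 3)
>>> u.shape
(3, 7)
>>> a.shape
(3, 3)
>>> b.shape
(7, 7)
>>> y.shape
(7, 3, 7)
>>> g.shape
(3, 7, 7)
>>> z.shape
(3,)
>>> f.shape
(3, 3)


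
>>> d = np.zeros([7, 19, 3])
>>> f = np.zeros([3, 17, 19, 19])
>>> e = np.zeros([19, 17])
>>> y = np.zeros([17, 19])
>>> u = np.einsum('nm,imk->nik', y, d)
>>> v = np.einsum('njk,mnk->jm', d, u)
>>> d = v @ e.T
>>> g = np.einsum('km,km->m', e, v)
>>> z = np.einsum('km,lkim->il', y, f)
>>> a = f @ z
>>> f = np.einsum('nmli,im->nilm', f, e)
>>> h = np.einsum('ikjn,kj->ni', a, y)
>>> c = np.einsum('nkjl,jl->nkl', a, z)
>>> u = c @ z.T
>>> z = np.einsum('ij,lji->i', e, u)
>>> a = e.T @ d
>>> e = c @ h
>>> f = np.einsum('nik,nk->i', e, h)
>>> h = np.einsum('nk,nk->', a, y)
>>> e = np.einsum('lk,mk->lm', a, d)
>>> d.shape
(19, 19)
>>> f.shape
(17,)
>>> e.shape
(17, 19)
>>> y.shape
(17, 19)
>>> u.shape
(3, 17, 19)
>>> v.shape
(19, 17)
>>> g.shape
(17,)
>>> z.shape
(19,)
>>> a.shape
(17, 19)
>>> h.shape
()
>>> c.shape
(3, 17, 3)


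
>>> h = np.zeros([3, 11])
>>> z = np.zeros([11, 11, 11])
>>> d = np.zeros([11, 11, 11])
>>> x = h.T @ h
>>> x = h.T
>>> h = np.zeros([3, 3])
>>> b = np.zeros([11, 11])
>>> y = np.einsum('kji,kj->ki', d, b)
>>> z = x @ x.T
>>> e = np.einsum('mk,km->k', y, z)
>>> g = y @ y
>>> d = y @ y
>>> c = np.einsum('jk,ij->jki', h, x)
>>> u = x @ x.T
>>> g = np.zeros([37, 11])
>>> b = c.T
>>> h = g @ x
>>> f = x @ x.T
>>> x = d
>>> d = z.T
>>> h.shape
(37, 3)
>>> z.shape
(11, 11)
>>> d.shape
(11, 11)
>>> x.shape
(11, 11)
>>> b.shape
(11, 3, 3)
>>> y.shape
(11, 11)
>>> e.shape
(11,)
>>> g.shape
(37, 11)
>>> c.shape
(3, 3, 11)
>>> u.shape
(11, 11)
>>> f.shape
(11, 11)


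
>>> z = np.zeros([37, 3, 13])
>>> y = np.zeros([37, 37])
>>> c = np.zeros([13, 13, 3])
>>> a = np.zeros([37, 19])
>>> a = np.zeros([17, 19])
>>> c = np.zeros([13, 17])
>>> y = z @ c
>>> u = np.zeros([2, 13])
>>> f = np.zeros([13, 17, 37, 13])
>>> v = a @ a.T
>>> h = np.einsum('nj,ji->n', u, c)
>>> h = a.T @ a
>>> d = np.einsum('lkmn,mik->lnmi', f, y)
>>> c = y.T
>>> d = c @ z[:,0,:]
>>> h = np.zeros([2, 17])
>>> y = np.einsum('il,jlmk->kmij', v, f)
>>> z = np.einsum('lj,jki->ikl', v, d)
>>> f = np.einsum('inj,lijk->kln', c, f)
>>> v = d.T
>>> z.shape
(13, 3, 17)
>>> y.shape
(13, 37, 17, 13)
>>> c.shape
(17, 3, 37)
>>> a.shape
(17, 19)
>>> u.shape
(2, 13)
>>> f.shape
(13, 13, 3)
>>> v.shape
(13, 3, 17)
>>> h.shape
(2, 17)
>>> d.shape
(17, 3, 13)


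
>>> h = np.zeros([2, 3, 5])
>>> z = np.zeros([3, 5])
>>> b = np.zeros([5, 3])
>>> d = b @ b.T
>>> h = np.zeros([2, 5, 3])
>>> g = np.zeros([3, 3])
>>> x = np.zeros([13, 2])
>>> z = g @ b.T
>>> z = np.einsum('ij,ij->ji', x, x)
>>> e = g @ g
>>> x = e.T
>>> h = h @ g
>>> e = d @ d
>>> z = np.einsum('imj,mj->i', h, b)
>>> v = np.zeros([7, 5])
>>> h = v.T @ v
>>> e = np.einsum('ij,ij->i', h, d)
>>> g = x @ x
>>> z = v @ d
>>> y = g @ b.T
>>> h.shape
(5, 5)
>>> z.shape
(7, 5)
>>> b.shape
(5, 3)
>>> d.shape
(5, 5)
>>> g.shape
(3, 3)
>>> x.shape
(3, 3)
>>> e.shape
(5,)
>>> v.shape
(7, 5)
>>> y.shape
(3, 5)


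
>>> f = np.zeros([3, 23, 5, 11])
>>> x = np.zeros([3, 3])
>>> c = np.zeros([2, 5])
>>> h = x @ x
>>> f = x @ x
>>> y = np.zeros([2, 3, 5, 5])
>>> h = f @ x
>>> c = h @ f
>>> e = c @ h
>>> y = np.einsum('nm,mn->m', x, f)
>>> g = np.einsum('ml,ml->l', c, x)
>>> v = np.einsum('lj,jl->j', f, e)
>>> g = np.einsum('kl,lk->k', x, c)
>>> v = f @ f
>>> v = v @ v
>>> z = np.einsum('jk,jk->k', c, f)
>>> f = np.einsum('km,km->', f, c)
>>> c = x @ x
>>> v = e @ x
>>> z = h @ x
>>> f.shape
()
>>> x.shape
(3, 3)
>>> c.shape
(3, 3)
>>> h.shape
(3, 3)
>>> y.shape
(3,)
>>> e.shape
(3, 3)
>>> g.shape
(3,)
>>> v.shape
(3, 3)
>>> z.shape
(3, 3)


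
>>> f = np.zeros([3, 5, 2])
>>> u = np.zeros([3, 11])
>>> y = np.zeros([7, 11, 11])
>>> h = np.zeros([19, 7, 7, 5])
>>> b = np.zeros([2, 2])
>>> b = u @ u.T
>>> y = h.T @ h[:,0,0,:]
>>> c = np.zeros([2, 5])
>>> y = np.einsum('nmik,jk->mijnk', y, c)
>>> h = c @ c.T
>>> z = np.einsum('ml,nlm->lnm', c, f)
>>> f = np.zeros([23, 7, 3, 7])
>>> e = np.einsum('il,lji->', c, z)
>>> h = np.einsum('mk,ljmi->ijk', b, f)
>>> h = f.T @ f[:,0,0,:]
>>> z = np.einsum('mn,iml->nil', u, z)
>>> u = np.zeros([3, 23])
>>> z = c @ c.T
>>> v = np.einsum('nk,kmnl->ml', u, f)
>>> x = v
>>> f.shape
(23, 7, 3, 7)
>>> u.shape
(3, 23)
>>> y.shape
(7, 7, 2, 5, 5)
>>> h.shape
(7, 3, 7, 7)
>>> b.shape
(3, 3)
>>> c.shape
(2, 5)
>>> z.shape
(2, 2)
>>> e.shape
()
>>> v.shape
(7, 7)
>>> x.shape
(7, 7)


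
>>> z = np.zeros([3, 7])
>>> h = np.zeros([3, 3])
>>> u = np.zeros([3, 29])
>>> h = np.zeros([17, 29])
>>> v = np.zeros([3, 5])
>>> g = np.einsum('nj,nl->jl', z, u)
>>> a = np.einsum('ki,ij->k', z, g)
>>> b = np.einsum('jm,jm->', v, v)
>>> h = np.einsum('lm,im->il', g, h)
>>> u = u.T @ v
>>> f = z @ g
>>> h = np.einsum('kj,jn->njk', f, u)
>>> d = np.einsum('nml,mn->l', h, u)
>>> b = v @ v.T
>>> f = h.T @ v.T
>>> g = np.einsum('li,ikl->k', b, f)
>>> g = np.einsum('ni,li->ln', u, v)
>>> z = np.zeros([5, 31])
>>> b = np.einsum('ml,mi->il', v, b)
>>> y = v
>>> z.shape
(5, 31)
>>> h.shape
(5, 29, 3)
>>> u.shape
(29, 5)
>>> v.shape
(3, 5)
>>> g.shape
(3, 29)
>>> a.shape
(3,)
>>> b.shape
(3, 5)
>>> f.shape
(3, 29, 3)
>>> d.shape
(3,)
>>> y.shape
(3, 5)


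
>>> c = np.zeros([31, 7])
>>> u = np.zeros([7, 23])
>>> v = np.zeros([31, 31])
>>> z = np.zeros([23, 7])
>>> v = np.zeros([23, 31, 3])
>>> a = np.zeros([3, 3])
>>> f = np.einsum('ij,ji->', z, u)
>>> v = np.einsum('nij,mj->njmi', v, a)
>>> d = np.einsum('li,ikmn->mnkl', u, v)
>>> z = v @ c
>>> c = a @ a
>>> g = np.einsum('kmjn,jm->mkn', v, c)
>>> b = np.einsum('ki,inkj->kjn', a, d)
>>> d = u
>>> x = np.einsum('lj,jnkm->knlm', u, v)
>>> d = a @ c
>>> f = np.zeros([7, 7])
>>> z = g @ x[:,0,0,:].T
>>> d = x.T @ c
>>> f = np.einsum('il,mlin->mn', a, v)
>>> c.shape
(3, 3)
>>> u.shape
(7, 23)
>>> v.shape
(23, 3, 3, 31)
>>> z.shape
(3, 23, 3)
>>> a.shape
(3, 3)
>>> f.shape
(23, 31)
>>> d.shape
(31, 7, 3, 3)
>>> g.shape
(3, 23, 31)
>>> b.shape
(3, 7, 31)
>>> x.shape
(3, 3, 7, 31)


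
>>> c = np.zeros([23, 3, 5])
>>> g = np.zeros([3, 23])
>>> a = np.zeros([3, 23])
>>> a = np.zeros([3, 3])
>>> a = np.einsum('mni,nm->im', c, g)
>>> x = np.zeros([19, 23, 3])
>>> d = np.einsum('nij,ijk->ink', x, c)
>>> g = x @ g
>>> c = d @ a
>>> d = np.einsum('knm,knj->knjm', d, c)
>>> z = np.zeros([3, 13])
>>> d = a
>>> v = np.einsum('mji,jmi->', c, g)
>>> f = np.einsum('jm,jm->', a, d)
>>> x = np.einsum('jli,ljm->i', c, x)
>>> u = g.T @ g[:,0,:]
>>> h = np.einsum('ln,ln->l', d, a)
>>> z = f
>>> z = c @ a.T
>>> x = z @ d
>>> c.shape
(23, 19, 23)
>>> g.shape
(19, 23, 23)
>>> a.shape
(5, 23)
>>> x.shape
(23, 19, 23)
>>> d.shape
(5, 23)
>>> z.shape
(23, 19, 5)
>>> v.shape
()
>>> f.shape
()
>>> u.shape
(23, 23, 23)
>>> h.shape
(5,)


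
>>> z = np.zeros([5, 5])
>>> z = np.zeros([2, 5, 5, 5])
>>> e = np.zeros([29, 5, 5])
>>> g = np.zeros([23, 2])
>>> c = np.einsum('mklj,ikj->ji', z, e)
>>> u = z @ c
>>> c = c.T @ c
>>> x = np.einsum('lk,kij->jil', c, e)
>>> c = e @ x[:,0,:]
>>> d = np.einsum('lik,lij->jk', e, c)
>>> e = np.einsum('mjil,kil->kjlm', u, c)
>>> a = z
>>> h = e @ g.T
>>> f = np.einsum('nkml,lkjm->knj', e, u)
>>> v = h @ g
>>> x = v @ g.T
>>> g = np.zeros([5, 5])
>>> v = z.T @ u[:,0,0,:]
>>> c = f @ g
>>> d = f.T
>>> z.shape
(2, 5, 5, 5)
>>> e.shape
(29, 5, 29, 2)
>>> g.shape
(5, 5)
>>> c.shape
(5, 29, 5)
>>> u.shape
(2, 5, 5, 29)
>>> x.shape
(29, 5, 29, 23)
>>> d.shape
(5, 29, 5)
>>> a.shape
(2, 5, 5, 5)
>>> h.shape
(29, 5, 29, 23)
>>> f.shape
(5, 29, 5)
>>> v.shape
(5, 5, 5, 29)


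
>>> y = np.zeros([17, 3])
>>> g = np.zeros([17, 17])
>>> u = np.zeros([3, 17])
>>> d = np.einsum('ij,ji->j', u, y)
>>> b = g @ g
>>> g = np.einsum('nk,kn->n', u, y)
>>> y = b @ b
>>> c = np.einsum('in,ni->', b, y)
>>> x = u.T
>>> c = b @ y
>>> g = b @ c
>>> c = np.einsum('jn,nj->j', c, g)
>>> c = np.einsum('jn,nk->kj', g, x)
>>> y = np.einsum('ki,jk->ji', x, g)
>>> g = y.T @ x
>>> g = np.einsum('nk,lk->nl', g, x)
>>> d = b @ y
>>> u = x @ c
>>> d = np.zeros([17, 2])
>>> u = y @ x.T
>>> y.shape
(17, 3)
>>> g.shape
(3, 17)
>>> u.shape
(17, 17)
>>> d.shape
(17, 2)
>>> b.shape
(17, 17)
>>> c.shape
(3, 17)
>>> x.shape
(17, 3)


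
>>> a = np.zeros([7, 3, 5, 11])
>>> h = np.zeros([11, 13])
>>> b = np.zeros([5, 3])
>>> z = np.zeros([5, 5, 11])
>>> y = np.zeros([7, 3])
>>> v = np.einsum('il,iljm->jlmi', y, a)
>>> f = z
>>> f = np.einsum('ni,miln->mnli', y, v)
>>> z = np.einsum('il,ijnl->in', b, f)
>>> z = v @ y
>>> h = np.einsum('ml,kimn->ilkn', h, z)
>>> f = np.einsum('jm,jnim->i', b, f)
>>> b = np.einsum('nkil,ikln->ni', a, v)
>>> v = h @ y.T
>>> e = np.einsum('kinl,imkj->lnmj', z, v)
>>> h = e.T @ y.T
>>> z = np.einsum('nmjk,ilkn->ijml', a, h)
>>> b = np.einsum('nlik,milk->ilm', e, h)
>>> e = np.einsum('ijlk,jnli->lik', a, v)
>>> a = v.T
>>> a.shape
(7, 5, 13, 3)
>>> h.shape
(7, 13, 11, 7)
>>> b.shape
(13, 11, 7)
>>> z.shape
(7, 5, 3, 13)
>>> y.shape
(7, 3)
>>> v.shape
(3, 13, 5, 7)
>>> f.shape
(11,)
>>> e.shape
(5, 7, 11)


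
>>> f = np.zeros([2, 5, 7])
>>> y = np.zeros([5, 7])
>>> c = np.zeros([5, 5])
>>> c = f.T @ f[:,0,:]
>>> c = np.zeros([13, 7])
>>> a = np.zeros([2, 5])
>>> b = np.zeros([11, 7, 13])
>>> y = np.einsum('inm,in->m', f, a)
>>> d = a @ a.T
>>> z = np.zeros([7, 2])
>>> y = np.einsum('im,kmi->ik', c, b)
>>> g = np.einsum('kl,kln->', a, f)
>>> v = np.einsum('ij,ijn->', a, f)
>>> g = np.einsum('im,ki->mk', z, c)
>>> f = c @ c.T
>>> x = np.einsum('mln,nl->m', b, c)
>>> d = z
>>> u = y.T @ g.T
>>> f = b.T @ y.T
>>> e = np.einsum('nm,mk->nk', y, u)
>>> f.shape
(13, 7, 13)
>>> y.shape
(13, 11)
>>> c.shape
(13, 7)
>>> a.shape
(2, 5)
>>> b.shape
(11, 7, 13)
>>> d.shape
(7, 2)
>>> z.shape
(7, 2)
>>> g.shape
(2, 13)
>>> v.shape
()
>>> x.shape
(11,)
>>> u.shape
(11, 2)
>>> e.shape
(13, 2)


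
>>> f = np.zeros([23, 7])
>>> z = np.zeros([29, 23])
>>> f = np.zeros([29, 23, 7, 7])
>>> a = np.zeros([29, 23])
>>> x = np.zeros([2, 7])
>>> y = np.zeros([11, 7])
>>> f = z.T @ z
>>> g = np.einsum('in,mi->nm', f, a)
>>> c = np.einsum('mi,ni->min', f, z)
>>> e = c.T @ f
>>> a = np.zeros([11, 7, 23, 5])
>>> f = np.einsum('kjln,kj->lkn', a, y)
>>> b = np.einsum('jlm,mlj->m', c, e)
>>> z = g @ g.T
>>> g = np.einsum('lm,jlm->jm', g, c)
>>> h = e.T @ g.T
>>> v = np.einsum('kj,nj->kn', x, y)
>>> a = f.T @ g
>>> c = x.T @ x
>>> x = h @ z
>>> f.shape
(23, 11, 5)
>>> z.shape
(23, 23)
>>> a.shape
(5, 11, 29)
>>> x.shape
(23, 23, 23)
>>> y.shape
(11, 7)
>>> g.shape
(23, 29)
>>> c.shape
(7, 7)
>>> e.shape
(29, 23, 23)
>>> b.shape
(29,)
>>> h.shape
(23, 23, 23)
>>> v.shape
(2, 11)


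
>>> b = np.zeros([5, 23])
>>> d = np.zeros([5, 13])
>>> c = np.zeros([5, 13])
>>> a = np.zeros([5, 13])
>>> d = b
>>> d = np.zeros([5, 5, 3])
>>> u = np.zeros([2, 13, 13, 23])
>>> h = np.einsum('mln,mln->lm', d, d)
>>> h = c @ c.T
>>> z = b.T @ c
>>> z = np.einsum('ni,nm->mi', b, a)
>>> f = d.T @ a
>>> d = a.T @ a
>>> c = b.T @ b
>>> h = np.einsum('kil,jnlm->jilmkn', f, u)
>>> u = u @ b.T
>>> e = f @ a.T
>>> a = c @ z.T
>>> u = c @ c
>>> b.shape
(5, 23)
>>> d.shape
(13, 13)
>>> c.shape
(23, 23)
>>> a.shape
(23, 13)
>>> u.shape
(23, 23)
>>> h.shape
(2, 5, 13, 23, 3, 13)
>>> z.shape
(13, 23)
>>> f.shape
(3, 5, 13)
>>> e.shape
(3, 5, 5)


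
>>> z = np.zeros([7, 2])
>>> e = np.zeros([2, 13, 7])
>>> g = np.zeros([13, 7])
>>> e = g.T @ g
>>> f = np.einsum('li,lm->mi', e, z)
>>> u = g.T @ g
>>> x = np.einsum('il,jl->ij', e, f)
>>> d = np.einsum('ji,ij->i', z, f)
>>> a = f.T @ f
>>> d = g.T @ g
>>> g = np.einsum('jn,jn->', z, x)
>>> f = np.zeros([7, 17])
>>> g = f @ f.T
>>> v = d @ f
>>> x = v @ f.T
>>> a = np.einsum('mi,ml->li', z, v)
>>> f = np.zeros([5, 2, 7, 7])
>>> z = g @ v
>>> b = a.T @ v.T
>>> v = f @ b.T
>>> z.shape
(7, 17)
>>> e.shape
(7, 7)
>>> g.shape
(7, 7)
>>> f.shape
(5, 2, 7, 7)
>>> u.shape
(7, 7)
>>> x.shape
(7, 7)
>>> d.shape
(7, 7)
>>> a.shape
(17, 2)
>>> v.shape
(5, 2, 7, 2)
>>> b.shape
(2, 7)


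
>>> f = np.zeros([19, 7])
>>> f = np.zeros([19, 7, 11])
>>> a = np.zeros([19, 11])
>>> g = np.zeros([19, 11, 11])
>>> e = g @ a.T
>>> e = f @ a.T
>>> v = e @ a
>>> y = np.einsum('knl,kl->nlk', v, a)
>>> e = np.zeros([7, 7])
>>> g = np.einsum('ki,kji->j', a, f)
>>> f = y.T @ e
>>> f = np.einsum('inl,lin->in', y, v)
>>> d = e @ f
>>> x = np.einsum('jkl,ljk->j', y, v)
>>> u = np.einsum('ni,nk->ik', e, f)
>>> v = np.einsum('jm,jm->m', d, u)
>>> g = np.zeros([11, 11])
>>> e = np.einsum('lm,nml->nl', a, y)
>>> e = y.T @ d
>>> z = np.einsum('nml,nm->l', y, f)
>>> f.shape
(7, 11)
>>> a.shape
(19, 11)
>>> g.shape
(11, 11)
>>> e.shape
(19, 11, 11)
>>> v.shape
(11,)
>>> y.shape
(7, 11, 19)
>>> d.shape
(7, 11)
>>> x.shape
(7,)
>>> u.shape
(7, 11)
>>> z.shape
(19,)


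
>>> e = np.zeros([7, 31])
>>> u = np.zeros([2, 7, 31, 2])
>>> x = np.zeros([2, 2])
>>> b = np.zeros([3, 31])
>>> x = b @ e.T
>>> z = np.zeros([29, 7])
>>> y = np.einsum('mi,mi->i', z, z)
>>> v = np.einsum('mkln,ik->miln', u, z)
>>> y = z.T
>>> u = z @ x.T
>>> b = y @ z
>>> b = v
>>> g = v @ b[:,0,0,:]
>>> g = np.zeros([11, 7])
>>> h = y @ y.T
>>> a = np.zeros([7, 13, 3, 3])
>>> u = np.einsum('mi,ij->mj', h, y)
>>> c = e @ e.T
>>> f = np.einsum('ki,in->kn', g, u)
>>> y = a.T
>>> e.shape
(7, 31)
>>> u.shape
(7, 29)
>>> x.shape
(3, 7)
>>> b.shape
(2, 29, 31, 2)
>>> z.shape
(29, 7)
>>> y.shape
(3, 3, 13, 7)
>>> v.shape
(2, 29, 31, 2)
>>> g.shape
(11, 7)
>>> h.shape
(7, 7)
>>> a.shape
(7, 13, 3, 3)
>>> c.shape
(7, 7)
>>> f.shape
(11, 29)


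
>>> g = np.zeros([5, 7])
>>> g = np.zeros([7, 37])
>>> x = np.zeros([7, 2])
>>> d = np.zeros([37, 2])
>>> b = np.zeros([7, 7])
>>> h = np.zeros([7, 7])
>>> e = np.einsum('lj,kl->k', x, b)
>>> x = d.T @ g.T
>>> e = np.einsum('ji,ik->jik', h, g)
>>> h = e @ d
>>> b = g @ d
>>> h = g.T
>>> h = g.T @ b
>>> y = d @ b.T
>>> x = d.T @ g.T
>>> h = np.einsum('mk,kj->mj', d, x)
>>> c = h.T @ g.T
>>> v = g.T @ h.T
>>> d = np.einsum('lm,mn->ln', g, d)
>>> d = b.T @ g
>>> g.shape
(7, 37)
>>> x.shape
(2, 7)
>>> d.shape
(2, 37)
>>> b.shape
(7, 2)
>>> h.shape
(37, 7)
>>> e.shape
(7, 7, 37)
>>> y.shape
(37, 7)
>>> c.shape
(7, 7)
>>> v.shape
(37, 37)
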